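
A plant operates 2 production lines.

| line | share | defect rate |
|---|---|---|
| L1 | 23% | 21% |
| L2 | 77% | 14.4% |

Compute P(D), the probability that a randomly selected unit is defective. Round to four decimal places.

P(D) = P(D|L1)·P(L1) + P(D|L2)·P(L2)
      = 0.21·0.23 + 0.144·0.77
      = 0.0483 + 0.11088 = 0.15918

0.1592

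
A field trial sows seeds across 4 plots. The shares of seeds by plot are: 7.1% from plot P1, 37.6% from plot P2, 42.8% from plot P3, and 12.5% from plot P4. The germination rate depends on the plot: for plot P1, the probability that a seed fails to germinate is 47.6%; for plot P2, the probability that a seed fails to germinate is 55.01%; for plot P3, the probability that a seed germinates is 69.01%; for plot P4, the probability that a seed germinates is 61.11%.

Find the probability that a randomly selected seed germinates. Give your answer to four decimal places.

P(G) ≈ 0.5781

P(G|P1) = 1 − 0.476 = 0.524.
P(G|P2) = 1 − 0.5501 = 0.4499.
By the law of total probability,
P(G) = P(G|P1)·P(P1) + P(G|P2)·P(P2) + P(G|P3)·P(P3) + P(G|P4)·P(P4)
      = 0.524·0.071 + 0.4499·0.376 + 0.6901·0.428 + 0.6111·0.125
      = 0.037204 + 0.1691624 + 0.2953628 + 0.0763875 = 0.5781167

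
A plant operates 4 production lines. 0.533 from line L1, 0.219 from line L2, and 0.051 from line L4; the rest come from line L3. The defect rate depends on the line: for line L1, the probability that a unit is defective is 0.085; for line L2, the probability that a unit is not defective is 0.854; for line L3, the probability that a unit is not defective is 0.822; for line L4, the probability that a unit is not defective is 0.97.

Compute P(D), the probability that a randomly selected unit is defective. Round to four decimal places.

P(D) ≈ 0.1139

P(L3) = 1 − (0.533 + 0.219 + 0.051) = 0.197.
P(D|L2) = 1 − 0.854 = 0.146.
P(D|L3) = 1 − 0.822 = 0.178.
P(D|L4) = 1 − 0.97 = 0.03.
Using total probability over the partition,
P(D) = P(D|L1)·P(L1) + P(D|L2)·P(L2) + P(D|L3)·P(L3) + P(D|L4)·P(L4)
      = 0.085·0.533 + 0.146·0.219 + 0.178·0.197 + 0.03·0.051
      = 0.045305 + 0.031974 + 0.035066 + 0.00153 = 0.113875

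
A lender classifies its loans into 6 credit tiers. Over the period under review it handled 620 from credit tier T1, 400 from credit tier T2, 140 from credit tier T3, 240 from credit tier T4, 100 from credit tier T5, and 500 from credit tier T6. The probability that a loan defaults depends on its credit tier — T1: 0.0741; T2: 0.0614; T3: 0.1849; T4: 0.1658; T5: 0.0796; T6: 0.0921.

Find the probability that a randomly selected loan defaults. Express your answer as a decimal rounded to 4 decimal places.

Total: 620 + 400 + 140 + 240 + 100 + 500 = 2000.
P(T1) = 620/2000 = 0.31. P(T2) = 400/2000 = 0.2. P(T3) = 140/2000 = 0.07. P(T4) = 240/2000 = 0.12. P(T5) = 100/2000 = 0.05. P(T6) = 500/2000 = 0.25.
P(D) = P(D|T1)·P(T1) + P(D|T2)·P(T2) + P(D|T3)·P(T3) + P(D|T4)·P(T4) + P(D|T5)·P(T5) + P(D|T6)·P(T6)
      = 0.0741·0.31 + 0.0614·0.2 + 0.1849·0.07 + 0.1658·0.12 + 0.0796·0.05 + 0.0921·0.25
      = 0.022971 + 0.01228 + 0.012943 + 0.019896 + 0.00398 + 0.023025 = 0.095095

P(D) ≈ 0.0951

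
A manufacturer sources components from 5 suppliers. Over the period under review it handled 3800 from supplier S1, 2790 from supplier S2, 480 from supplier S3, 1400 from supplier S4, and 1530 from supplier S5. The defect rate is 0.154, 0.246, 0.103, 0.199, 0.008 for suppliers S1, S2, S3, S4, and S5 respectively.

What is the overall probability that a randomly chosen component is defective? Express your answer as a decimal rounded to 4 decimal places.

0.1612

Total: 3800 + 2790 + 480 + 1400 + 1530 = 10000.
P(S1) = 3800/10000 = 0.38. P(S2) = 2790/10000 = 0.279. P(S3) = 480/10000 = 0.048. P(S4) = 1400/10000 = 0.14. P(S5) = 1530/10000 = 0.153.
Summing over the partition,
P(D) = P(D|S1)·P(S1) + P(D|S2)·P(S2) + P(D|S3)·P(S3) + P(D|S4)·P(S4) + P(D|S5)·P(S5)
      = 0.154·0.38 + 0.246·0.279 + 0.103·0.048 + 0.199·0.14 + 0.008·0.153
      = 0.05852 + 0.068634 + 0.004944 + 0.02786 + 0.001224 = 0.161182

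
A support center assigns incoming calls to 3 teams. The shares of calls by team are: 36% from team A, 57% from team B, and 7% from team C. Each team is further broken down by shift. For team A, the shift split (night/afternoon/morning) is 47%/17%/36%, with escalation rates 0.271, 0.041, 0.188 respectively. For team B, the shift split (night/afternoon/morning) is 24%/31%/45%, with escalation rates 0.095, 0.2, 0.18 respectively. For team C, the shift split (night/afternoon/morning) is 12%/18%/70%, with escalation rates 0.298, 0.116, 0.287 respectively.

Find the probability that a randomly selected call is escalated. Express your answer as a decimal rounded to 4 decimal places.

P(E|A) = 0.47·0.271 + 0.17·0.041 + 0.36·0.188 = 0.12737 + 0.00697 + 0.06768 = 0.20202
P(E|B) = 0.24·0.095 + 0.31·0.2 + 0.45·0.18 = 0.0228 + 0.062 + 0.081 = 0.1658
P(E|C) = 0.12·0.298 + 0.18·0.116 + 0.7·0.287 = 0.03576 + 0.02088 + 0.2009 = 0.25754
By total probability over the outer partition,
P(E) = 0.36·0.20202 + 0.57·0.1658 + 0.07·0.25754
      = 0.0727272 + 0.094506 + 0.0180278 = 0.185261

P(E) ≈ 0.1853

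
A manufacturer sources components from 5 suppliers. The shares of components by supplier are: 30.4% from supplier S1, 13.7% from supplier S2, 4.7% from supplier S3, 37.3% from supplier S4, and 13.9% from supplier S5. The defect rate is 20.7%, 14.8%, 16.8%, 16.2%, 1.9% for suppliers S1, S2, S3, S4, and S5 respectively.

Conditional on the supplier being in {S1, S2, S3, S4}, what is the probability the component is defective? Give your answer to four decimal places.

Let S = {S1, S2, S3, S4}.
P(S) = 0.304 + 0.137 + 0.047 + 0.373 = 0.861.
P(D ∩ S) = 0.207·0.304 + 0.148·0.137 + 0.168·0.047 + 0.162·0.373 = 0.062928 + 0.020276 + 0.007896 + 0.060426 = 0.151526.
P(D | S) = 0.151526 / 0.861 = 0.175988…

P(D|S) ≈ 0.1760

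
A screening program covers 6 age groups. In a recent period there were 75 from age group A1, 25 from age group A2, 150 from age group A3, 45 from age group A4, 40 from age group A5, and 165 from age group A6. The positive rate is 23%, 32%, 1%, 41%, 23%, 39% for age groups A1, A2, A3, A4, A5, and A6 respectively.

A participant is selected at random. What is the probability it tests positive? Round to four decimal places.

Total: 75 + 25 + 150 + 45 + 40 + 165 = 500.
P(A1) = 75/500 = 0.15. P(A2) = 25/500 = 0.05. P(A3) = 150/500 = 0.3. P(A4) = 45/500 = 0.09. P(A5) = 40/500 = 0.08. P(A6) = 165/500 = 0.33.
P(T) = P(T|A1)·P(A1) + P(T|A2)·P(A2) + P(T|A3)·P(A3) + P(T|A4)·P(A4) + P(T|A5)·P(A5) + P(T|A6)·P(A6)
      = 0.23·0.15 + 0.32·0.05 + 0.01·0.3 + 0.41·0.09 + 0.23·0.08 + 0.39·0.33
      = 0.0345 + 0.016 + 0.003 + 0.0369 + 0.0184 + 0.1287 = 0.2375

P(T) ≈ 0.2375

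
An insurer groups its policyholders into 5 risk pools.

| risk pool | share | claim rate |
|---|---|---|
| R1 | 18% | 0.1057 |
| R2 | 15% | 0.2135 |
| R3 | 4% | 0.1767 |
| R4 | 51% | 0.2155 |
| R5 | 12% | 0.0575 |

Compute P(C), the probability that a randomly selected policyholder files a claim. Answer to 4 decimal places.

Using total probability over the partition,
P(C) = P(C|R1)·P(R1) + P(C|R2)·P(R2) + P(C|R3)·P(R3) + P(C|R4)·P(R4) + P(C|R5)·P(R5)
      = 0.1057·0.18 + 0.2135·0.15 + 0.1767·0.04 + 0.2155·0.51 + 0.0575·0.12
      = 0.019026 + 0.032025 + 0.007068 + 0.109905 + 0.0069 = 0.174924

0.1749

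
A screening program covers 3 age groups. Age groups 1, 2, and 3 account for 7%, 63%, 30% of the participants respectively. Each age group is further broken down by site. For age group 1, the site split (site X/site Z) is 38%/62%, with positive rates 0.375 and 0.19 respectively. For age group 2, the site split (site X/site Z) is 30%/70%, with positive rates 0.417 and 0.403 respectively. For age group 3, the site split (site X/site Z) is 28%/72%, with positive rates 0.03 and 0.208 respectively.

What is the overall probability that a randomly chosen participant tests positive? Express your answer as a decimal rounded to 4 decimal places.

0.3222

P(T|1) = 0.38·0.375 + 0.62·0.19 = 0.1425 + 0.1178 = 0.2603
P(T|2) = 0.3·0.417 + 0.7·0.403 = 0.1251 + 0.2821 = 0.4072
P(T|3) = 0.28·0.03 + 0.72·0.208 = 0.0084 + 0.14976 = 0.15816
By total probability over the outer partition,
P(T) = 0.07·0.2603 + 0.63·0.4072 + 0.3·0.15816
      = 0.018221 + 0.256536 + 0.047448 = 0.322205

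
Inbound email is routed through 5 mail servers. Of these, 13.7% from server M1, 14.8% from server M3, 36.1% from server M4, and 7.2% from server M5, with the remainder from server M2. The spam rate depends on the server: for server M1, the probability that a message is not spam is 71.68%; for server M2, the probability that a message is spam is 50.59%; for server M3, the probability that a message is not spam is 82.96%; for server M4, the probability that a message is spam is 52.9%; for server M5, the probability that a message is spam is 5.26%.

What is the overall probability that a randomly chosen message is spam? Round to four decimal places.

P(M2) = 1 − (0.137 + 0.148 + 0.361 + 0.072) = 0.282.
P(S|M1) = 1 − 0.7168 = 0.2832.
P(S|M3) = 1 − 0.8296 = 0.1704.
By the law of total probability,
P(S) = P(S|M1)·P(M1) + P(S|M2)·P(M2) + P(S|M3)·P(M3) + P(S|M4)·P(M4) + P(S|M5)·P(M5)
      = 0.2832·0.137 + 0.5059·0.282 + 0.1704·0.148 + 0.529·0.361 + 0.0526·0.072
      = 0.0387984 + 0.1426638 + 0.0252192 + 0.190969 + 0.0037872 = 0.4014376

P(S) ≈ 0.4014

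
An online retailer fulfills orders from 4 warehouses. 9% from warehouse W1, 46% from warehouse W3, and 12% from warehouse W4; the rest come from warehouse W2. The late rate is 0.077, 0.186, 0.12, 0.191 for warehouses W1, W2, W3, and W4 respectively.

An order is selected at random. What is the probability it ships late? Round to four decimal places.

P(W2) = 1 − (0.09 + 0.46 + 0.12) = 0.33.
P(L) = P(L|W1)·P(W1) + P(L|W2)·P(W2) + P(L|W3)·P(W3) + P(L|W4)·P(W4)
      = 0.077·0.09 + 0.186·0.33 + 0.12·0.46 + 0.191·0.12
      = 0.00693 + 0.06138 + 0.0552 + 0.02292 = 0.14643

0.1464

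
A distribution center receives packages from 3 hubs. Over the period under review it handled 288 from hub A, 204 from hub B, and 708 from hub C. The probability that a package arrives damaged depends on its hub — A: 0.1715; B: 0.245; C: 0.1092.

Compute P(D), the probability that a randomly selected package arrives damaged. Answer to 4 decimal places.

Total: 288 + 204 + 708 = 1200.
P(A) = 288/1200 = 0.24. P(B) = 204/1200 = 0.17. P(C) = 708/1200 = 0.59.
Using total probability over the partition,
P(D) = P(D|A)·P(A) + P(D|B)·P(B) + P(D|C)·P(C)
      = 0.1715·0.24 + 0.245·0.17 + 0.1092·0.59
      = 0.04116 + 0.04165 + 0.064428 = 0.147238

P(D) ≈ 0.1472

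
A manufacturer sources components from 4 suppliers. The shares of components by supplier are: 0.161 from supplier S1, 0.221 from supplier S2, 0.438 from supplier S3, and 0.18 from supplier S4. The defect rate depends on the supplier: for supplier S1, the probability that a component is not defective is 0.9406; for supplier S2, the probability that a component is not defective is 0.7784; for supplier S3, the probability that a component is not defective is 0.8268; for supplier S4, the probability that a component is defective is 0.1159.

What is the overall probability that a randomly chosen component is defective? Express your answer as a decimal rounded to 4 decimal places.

0.1553

P(D|S1) = 1 − 0.9406 = 0.0594.
P(D|S2) = 1 − 0.7784 = 0.2216.
P(D|S3) = 1 − 0.8268 = 0.1732.
By the law of total probability,
P(D) = P(D|S1)·P(S1) + P(D|S2)·P(S2) + P(D|S3)·P(S3) + P(D|S4)·P(S4)
      = 0.0594·0.161 + 0.2216·0.221 + 0.1732·0.438 + 0.1159·0.18
      = 0.0095634 + 0.0489736 + 0.0758616 + 0.020862 = 0.1552606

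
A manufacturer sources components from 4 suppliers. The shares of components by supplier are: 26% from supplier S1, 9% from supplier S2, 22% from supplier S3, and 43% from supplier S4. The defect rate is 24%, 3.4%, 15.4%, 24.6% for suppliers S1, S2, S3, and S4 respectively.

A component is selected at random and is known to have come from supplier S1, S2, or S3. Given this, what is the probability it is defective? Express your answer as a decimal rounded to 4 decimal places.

Let S = {S1, S2, S3}.
P(S) = 0.26 + 0.09 + 0.22 = 0.57.
P(D ∩ S) = 0.24·0.26 + 0.034·0.09 + 0.154·0.22 = 0.0624 + 0.00306 + 0.03388 = 0.09934.
P(D | S) = 0.09934 / 0.57 = 0.174281…

P(D|S) ≈ 0.1743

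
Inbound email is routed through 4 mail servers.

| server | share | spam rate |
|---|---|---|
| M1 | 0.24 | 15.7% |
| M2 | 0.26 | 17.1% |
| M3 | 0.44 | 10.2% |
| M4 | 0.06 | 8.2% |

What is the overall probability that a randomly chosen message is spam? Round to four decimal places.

Summing over the partition,
P(S) = P(S|M1)·P(M1) + P(S|M2)·P(M2) + P(S|M3)·P(M3) + P(S|M4)·P(M4)
      = 0.157·0.24 + 0.171·0.26 + 0.102·0.44 + 0.082·0.06
      = 0.03768 + 0.04446 + 0.04488 + 0.00492 = 0.13194

P(S) ≈ 0.1319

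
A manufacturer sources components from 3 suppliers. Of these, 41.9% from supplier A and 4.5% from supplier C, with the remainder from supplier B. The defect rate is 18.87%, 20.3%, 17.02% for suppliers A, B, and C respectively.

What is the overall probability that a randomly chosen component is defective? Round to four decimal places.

P(B) = 1 − (0.419 + 0.045) = 0.536.
P(D) = P(D|A)·P(A) + P(D|B)·P(B) + P(D|C)·P(C)
      = 0.1887·0.419 + 0.203·0.536 + 0.1702·0.045
      = 0.0790653 + 0.108808 + 0.007659 = 0.1955323

0.1955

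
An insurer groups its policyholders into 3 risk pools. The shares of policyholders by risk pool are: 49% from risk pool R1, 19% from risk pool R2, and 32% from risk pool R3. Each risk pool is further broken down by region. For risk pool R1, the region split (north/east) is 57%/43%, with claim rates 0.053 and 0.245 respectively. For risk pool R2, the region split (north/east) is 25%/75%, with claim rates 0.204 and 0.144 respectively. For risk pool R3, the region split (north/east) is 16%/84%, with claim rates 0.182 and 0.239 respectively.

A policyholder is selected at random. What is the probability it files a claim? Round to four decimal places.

P(C) ≈ 0.1702

P(C|R1) = 0.57·0.053 + 0.43·0.245 = 0.03021 + 0.10535 = 0.13556
P(C|R2) = 0.25·0.204 + 0.75·0.144 = 0.051 + 0.108 = 0.159
P(C|R3) = 0.16·0.182 + 0.84·0.239 = 0.02912 + 0.20076 = 0.22988
By total probability over the outer partition,
P(C) = 0.49·0.13556 + 0.19·0.159 + 0.32·0.22988
      = 0.0664244 + 0.03021 + 0.0735616 = 0.170196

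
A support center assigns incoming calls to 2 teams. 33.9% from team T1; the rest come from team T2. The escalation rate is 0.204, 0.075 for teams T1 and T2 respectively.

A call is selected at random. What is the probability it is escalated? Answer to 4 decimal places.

0.1187

P(T2) = 1 − (0.339) = 0.661.
P(E) = P(E|T1)·P(T1) + P(E|T2)·P(T2)
      = 0.204·0.339 + 0.075·0.661
      = 0.069156 + 0.049575 = 0.118731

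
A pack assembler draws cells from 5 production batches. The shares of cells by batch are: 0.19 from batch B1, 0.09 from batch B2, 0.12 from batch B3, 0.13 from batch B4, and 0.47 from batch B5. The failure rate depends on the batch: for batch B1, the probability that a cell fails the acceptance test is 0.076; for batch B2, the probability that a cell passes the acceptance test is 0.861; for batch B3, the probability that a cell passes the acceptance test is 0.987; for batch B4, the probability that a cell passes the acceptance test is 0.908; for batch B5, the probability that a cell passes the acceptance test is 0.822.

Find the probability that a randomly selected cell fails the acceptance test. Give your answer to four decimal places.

P(F|B2) = 1 − 0.861 = 0.139.
P(F|B3) = 1 − 0.987 = 0.013.
P(F|B4) = 1 − 0.908 = 0.092.
P(F|B5) = 1 − 0.822 = 0.178.
P(F) = P(F|B1)·P(B1) + P(F|B2)·P(B2) + P(F|B3)·P(B3) + P(F|B4)·P(B4) + P(F|B5)·P(B5)
      = 0.076·0.19 + 0.139·0.09 + 0.013·0.12 + 0.092·0.13 + 0.178·0.47
      = 0.01444 + 0.01251 + 0.00156 + 0.01196 + 0.08366 = 0.12413

0.1241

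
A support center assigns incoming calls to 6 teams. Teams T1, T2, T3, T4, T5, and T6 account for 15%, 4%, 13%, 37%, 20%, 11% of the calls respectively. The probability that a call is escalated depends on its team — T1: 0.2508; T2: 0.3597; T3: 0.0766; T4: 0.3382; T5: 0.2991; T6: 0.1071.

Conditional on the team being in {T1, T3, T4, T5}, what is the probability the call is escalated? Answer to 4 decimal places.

Let S = {T1, T3, T4, T5}.
P(S) = 0.15 + 0.13 + 0.37 + 0.2 = 0.85.
P(E ∩ S) = 0.2508·0.15 + 0.0766·0.13 + 0.3382·0.37 + 0.2991·0.2 = 0.03762 + 0.009958 + 0.125134 + 0.05982 = 0.232532.
P(E | S) = 0.232532 / 0.85 = 0.273567…

0.2736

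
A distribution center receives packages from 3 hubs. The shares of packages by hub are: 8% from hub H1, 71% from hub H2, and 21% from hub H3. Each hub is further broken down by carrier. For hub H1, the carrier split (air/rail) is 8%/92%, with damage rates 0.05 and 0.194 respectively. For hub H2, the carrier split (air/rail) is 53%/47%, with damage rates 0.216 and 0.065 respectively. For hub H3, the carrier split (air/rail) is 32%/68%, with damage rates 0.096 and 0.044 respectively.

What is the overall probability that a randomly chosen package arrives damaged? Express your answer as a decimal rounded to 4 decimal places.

P(D|H1) = 0.08·0.05 + 0.92·0.194 = 0.004 + 0.17848 = 0.18248
P(D|H2) = 0.53·0.216 + 0.47·0.065 = 0.11448 + 0.03055 = 0.14503
P(D|H3) = 0.32·0.096 + 0.68·0.044 = 0.03072 + 0.02992 = 0.06064
By total probability over the outer partition,
P(D) = 0.08·0.18248 + 0.71·0.14503 + 0.21·0.06064
      = 0.0145984 + 0.1029713 + 0.0127344 = 0.1303041

P(D) ≈ 0.1303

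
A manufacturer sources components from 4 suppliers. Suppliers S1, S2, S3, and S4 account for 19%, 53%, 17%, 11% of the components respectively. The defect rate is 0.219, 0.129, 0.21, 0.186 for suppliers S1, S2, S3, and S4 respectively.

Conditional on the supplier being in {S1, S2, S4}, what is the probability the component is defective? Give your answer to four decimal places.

P(D|S) ≈ 0.1572

Let S = {S1, S2, S4}.
P(S) = 0.19 + 0.53 + 0.11 = 0.83.
P(D ∩ S) = 0.219·0.19 + 0.129·0.53 + 0.186·0.11 = 0.04161 + 0.06837 + 0.02046 = 0.13044.
P(D | S) = 0.13044 / 0.83 = 0.157157…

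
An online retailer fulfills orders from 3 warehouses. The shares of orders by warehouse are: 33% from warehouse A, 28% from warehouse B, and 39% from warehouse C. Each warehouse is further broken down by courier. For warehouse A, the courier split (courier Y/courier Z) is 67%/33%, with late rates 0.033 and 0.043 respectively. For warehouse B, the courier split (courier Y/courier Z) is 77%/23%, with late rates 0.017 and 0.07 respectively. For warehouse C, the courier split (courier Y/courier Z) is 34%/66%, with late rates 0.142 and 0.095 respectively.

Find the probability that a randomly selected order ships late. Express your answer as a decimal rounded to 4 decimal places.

P(L|A) = 0.67·0.033 + 0.33·0.043 = 0.02211 + 0.01419 = 0.0363
P(L|B) = 0.77·0.017 + 0.23·0.07 = 0.01309 + 0.0161 = 0.02919
P(L|C) = 0.34·0.142 + 0.66·0.095 = 0.04828 + 0.0627 = 0.11098
By total probability over the outer partition,
P(L) = 0.33·0.0363 + 0.28·0.02919 + 0.39·0.11098
      = 0.011979 + 0.0081732 + 0.0432822 = 0.0634344

0.0634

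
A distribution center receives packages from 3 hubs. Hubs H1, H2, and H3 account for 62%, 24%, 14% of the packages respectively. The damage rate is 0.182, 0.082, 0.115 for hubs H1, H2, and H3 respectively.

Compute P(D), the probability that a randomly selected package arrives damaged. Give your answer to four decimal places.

P(D) ≈ 0.1486

Using total probability over the partition,
P(D) = P(D|H1)·P(H1) + P(D|H2)·P(H2) + P(D|H3)·P(H3)
      = 0.182·0.62 + 0.082·0.24 + 0.115·0.14
      = 0.11284 + 0.01968 + 0.0161 = 0.14862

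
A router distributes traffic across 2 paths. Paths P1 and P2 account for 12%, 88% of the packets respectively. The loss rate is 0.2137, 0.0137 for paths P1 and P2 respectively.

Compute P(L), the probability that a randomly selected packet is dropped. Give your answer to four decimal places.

0.0377

By the law of total probability,
P(L) = P(L|P1)·P(P1) + P(L|P2)·P(P2)
      = 0.2137·0.12 + 0.0137·0.88
      = 0.025644 + 0.012056 = 0.0377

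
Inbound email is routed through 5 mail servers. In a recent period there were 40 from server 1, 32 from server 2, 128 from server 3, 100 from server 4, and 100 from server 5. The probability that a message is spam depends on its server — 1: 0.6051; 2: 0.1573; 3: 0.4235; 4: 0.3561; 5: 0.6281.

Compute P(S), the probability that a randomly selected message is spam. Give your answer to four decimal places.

P(S) ≈ 0.4547

Total: 40 + 32 + 128 + 100 + 100 = 400.
P(1) = 40/400 = 0.1. P(2) = 32/400 = 0.08. P(3) = 128/400 = 0.32. P(4) = 100/400 = 0.25. P(5) = 100/400 = 0.25.
P(S) = P(S|1)·P(1) + P(S|2)·P(2) + P(S|3)·P(3) + P(S|4)·P(4) + P(S|5)·P(5)
      = 0.6051·0.1 + 0.1573·0.08 + 0.4235·0.32 + 0.3561·0.25 + 0.6281·0.25
      = 0.06051 + 0.012584 + 0.13552 + 0.089025 + 0.157025 = 0.454664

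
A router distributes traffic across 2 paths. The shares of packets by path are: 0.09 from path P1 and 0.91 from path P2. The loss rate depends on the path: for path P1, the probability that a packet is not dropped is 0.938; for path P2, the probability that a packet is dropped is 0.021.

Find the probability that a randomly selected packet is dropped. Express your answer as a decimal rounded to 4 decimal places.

0.0247

P(L|P1) = 1 − 0.938 = 0.062.
Using total probability over the partition,
P(L) = P(L|P1)·P(P1) + P(L|P2)·P(P2)
      = 0.062·0.09 + 0.021·0.91
      = 0.00558 + 0.01911 = 0.02469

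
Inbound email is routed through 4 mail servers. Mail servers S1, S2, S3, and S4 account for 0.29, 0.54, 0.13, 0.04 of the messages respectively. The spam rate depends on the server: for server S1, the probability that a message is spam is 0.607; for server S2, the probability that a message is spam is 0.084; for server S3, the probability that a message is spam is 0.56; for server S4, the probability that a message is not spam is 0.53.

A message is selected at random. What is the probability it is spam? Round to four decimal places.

P(S|S4) = 1 − 0.53 = 0.47.
P(S) = P(S|S1)·P(S1) + P(S|S2)·P(S2) + P(S|S3)·P(S3) + P(S|S4)·P(S4)
      = 0.607·0.29 + 0.084·0.54 + 0.56·0.13 + 0.47·0.04
      = 0.17603 + 0.04536 + 0.0728 + 0.0188 = 0.31299

0.3130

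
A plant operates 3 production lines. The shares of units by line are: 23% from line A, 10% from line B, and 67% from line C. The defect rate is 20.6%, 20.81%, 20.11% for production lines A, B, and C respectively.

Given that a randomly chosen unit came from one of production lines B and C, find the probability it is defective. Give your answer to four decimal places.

0.2020

Let S = {B, C}.
P(S) = 0.1 + 0.67 = 0.77.
P(D ∩ S) = 0.2081·0.1 + 0.2011·0.67 = 0.02081 + 0.134737 = 0.155547.
P(D | S) = 0.155547 / 0.77 = 0.202009…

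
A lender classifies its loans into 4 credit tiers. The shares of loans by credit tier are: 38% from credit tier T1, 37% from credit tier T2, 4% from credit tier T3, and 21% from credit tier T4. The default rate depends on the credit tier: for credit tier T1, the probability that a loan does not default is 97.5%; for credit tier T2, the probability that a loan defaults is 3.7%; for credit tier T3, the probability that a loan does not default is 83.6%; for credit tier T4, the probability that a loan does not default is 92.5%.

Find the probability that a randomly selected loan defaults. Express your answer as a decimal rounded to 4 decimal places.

P(D|T1) = 1 − 0.975 = 0.025.
P(D|T3) = 1 − 0.836 = 0.164.
P(D|T4) = 1 − 0.925 = 0.075.
P(D) = P(D|T1)·P(T1) + P(D|T2)·P(T2) + P(D|T3)·P(T3) + P(D|T4)·P(T4)
      = 0.025·0.38 + 0.037·0.37 + 0.164·0.04 + 0.075·0.21
      = 0.0095 + 0.01369 + 0.00656 + 0.01575 = 0.0455

0.0455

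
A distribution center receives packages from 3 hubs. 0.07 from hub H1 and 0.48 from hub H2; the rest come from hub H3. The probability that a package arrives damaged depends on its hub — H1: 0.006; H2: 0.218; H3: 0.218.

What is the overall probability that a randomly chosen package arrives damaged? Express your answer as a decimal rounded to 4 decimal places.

0.2032

P(H3) = 1 − (0.07 + 0.48) = 0.45.
P(D) = P(D|H1)·P(H1) + P(D|H2)·P(H2) + P(D|H3)·P(H3)
      = 0.006·0.07 + 0.218·0.48 + 0.218·0.45
      = 0.00042 + 0.10464 + 0.0981 = 0.20316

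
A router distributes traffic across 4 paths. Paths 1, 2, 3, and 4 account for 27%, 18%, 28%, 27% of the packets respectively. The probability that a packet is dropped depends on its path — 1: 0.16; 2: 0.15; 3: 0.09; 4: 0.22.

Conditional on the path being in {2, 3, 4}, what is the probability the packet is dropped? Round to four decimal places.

Let S = {2, 3, 4}.
P(S) = 0.18 + 0.28 + 0.27 = 0.73.
P(L ∩ S) = 0.15·0.18 + 0.09·0.28 + 0.22·0.27 = 0.027 + 0.0252 + 0.0594 = 0.1116.
P(L | S) = 0.1116 / 0.73 = 0.152877…

0.1529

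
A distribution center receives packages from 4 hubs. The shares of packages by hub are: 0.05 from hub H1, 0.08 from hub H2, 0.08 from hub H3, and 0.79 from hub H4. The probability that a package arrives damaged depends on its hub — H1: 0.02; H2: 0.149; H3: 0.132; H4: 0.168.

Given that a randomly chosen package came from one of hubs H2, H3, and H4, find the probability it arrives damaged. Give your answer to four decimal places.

0.1634

Let S = {H2, H3, H4}.
P(S) = 0.08 + 0.08 + 0.79 = 0.95.
P(D ∩ S) = 0.149·0.08 + 0.132·0.08 + 0.168·0.79 = 0.01192 + 0.01056 + 0.13272 = 0.1552.
P(D | S) = 0.1552 / 0.95 = 0.163368…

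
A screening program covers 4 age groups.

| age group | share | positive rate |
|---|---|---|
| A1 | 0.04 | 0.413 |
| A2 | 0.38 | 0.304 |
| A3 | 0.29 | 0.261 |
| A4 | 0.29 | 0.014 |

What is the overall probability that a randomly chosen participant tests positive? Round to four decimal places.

Using total probability over the partition,
P(T) = P(T|A1)·P(A1) + P(T|A2)·P(A2) + P(T|A3)·P(A3) + P(T|A4)·P(A4)
      = 0.413·0.04 + 0.304·0.38 + 0.261·0.29 + 0.014·0.29
      = 0.01652 + 0.11552 + 0.07569 + 0.00406 = 0.21179

P(T) ≈ 0.2118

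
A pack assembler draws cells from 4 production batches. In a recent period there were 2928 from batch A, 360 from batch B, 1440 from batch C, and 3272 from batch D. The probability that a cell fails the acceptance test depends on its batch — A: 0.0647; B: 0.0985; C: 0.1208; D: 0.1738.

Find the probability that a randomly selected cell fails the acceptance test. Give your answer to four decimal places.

P(F) ≈ 0.1209

Total: 2928 + 360 + 1440 + 3272 = 8000.
P(A) = 2928/8000 = 0.366. P(B) = 360/8000 = 0.045. P(C) = 1440/8000 = 0.18. P(D) = 3272/8000 = 0.409.
P(F) = P(F|A)·P(A) + P(F|B)·P(B) + P(F|C)·P(C) + P(F|D)·P(D)
      = 0.0647·0.366 + 0.0985·0.045 + 0.1208·0.18 + 0.1738·0.409
      = 0.0236802 + 0.0044325 + 0.021744 + 0.0710842 = 0.1209409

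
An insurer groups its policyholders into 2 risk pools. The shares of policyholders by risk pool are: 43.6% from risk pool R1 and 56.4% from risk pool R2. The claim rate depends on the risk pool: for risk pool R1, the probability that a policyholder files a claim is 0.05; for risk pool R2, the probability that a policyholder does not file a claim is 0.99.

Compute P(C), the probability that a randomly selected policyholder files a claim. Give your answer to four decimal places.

P(C) ≈ 0.0274

P(C|R2) = 1 − 0.99 = 0.01.
P(C) = P(C|R1)·P(R1) + P(C|R2)·P(R2)
      = 0.05·0.436 + 0.01·0.564
      = 0.0218 + 0.00564 = 0.02744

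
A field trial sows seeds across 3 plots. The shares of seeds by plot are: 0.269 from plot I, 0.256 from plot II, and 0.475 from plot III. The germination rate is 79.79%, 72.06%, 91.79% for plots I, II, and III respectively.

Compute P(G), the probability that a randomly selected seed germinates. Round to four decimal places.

P(G) ≈ 0.8351

Using total probability over the partition,
P(G) = P(G|I)·P(I) + P(G|II)·P(II) + P(G|III)·P(III)
      = 0.7979·0.269 + 0.7206·0.256 + 0.9179·0.475
      = 0.2146351 + 0.1844736 + 0.4360025 = 0.8351112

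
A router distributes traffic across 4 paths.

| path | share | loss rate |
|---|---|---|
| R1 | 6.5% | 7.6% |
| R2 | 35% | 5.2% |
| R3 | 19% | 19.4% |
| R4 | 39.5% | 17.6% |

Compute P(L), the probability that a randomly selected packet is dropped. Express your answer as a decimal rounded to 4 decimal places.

Summing over the partition,
P(L) = P(L|R1)·P(R1) + P(L|R2)·P(R2) + P(L|R3)·P(R3) + P(L|R4)·P(R4)
      = 0.076·0.065 + 0.052·0.35 + 0.194·0.19 + 0.176·0.395
      = 0.00494 + 0.0182 + 0.03686 + 0.06952 = 0.12952

0.1295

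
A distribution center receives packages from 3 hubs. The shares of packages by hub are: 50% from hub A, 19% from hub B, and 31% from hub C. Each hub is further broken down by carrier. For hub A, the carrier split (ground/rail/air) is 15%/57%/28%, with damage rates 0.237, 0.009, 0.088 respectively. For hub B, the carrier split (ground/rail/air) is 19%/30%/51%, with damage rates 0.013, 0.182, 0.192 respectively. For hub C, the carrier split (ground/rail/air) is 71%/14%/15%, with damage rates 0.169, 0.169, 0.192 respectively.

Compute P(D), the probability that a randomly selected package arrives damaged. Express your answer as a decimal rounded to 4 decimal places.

P(D|A) = 0.15·0.237 + 0.57·0.009 + 0.28·0.088 = 0.03555 + 0.00513 + 0.02464 = 0.06532
P(D|B) = 0.19·0.013 + 0.3·0.182 + 0.51·0.192 = 0.00247 + 0.0546 + 0.09792 = 0.15499
P(D|C) = 0.71·0.169 + 0.14·0.169 + 0.15·0.192 = 0.11999 + 0.02366 + 0.0288 = 0.17245
Then overall,
P(D) = 0.5·0.06532 + 0.19·0.15499 + 0.31·0.17245
      = 0.03266 + 0.0294481 + 0.0534595 = 0.1155676

0.1156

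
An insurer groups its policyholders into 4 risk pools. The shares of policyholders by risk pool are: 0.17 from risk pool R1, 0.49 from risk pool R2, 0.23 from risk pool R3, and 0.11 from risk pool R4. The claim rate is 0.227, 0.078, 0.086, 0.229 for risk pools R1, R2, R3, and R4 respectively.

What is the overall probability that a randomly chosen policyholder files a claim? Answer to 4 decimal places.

P(C) = P(C|R1)·P(R1) + P(C|R2)·P(R2) + P(C|R3)·P(R3) + P(C|R4)·P(R4)
      = 0.227·0.17 + 0.078·0.49 + 0.086·0.23 + 0.229·0.11
      = 0.03859 + 0.03822 + 0.01978 + 0.02519 = 0.12178

P(C) ≈ 0.1218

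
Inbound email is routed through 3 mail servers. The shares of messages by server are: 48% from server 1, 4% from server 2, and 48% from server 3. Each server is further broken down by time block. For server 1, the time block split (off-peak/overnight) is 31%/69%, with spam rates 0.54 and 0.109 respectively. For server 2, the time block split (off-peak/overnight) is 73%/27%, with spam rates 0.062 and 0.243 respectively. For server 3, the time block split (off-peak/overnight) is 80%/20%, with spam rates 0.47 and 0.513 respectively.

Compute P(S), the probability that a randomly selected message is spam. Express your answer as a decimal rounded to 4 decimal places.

P(S|1) = 0.31·0.54 + 0.69·0.109 = 0.1674 + 0.07521 = 0.24261
P(S|2) = 0.73·0.062 + 0.27·0.243 = 0.04526 + 0.06561 = 0.11087
P(S|3) = 0.8·0.47 + 0.2·0.513 = 0.376 + 0.1026 = 0.4786
Then overall,
P(S) = 0.48·0.24261 + 0.04·0.11087 + 0.48·0.4786
      = 0.1164528 + 0.0044348 + 0.229728 = 0.3506156

0.3506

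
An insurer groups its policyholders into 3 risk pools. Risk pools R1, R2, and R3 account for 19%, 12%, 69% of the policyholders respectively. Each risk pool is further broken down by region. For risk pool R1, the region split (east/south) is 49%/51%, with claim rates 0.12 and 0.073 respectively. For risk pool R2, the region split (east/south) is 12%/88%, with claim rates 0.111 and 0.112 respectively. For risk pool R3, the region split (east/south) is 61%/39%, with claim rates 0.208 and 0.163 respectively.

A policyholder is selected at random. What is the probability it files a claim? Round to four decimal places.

0.1631

P(C|R1) = 0.49·0.12 + 0.51·0.073 = 0.0588 + 0.03723 = 0.09603
P(C|R2) = 0.12·0.111 + 0.88·0.112 = 0.01332 + 0.09856 = 0.11188
P(C|R3) = 0.61·0.208 + 0.39·0.163 = 0.12688 + 0.06357 = 0.19045
Then overall,
P(C) = 0.19·0.09603 + 0.12·0.11188 + 0.69·0.19045
      = 0.0182457 + 0.0134256 + 0.1314105 = 0.1630818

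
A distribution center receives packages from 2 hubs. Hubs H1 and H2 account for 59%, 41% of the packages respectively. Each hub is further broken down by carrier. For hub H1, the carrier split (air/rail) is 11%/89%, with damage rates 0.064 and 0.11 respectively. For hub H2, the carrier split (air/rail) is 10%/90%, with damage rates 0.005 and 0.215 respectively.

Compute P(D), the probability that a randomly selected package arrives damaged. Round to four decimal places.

0.1415

P(D|H1) = 0.11·0.064 + 0.89·0.11 = 0.00704 + 0.0979 = 0.10494
P(D|H2) = 0.1·0.005 + 0.9·0.215 = 0.0005 + 0.1935 = 0.194
By total probability over the outer partition,
P(D) = 0.59·0.10494 + 0.41·0.194
      = 0.0619146 + 0.07954 = 0.1414546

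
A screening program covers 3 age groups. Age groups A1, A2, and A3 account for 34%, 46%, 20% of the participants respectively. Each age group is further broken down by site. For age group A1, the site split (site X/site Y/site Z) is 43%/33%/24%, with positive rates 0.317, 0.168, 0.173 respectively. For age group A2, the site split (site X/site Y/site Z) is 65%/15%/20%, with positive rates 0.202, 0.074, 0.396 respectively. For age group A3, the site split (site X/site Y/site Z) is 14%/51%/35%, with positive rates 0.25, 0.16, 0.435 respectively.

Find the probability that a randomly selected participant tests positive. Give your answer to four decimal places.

P(T) ≈ 0.2350

P(T|A1) = 0.43·0.317 + 0.33·0.168 + 0.24·0.173 = 0.13631 + 0.05544 + 0.04152 = 0.23327
P(T|A2) = 0.65·0.202 + 0.15·0.074 + 0.2·0.396 = 0.1313 + 0.0111 + 0.0792 = 0.2216
P(T|A3) = 0.14·0.25 + 0.51·0.16 + 0.35·0.435 = 0.035 + 0.0816 + 0.15225 = 0.26885
Then overall,
P(T) = 0.34·0.23327 + 0.46·0.2216 + 0.2·0.26885
      = 0.0793118 + 0.101936 + 0.05377 = 0.2350178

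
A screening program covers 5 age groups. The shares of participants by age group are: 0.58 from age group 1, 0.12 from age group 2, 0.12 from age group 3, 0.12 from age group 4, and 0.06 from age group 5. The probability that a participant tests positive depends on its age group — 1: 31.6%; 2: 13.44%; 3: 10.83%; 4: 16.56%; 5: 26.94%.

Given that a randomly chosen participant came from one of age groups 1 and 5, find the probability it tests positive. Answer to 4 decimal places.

Let S = {1, 5}.
P(S) = 0.58 + 0.06 = 0.64.
P(T ∩ S) = 0.316·0.58 + 0.2694·0.06 = 0.18328 + 0.016164 = 0.199444.
P(T | S) = 0.199444 / 0.64 = 0.311631…

P(T|S) ≈ 0.3116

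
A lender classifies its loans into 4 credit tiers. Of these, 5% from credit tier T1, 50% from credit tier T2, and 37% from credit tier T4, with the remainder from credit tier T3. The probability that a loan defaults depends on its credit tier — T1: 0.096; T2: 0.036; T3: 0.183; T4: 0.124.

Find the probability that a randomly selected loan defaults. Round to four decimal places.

0.0833

P(T3) = 1 − (0.05 + 0.5 + 0.37) = 0.08.
Using total probability over the partition,
P(D) = P(D|T1)·P(T1) + P(D|T2)·P(T2) + P(D|T3)·P(T3) + P(D|T4)·P(T4)
      = 0.096·0.05 + 0.036·0.5 + 0.183·0.08 + 0.124·0.37
      = 0.0048 + 0.018 + 0.01464 + 0.04588 = 0.08332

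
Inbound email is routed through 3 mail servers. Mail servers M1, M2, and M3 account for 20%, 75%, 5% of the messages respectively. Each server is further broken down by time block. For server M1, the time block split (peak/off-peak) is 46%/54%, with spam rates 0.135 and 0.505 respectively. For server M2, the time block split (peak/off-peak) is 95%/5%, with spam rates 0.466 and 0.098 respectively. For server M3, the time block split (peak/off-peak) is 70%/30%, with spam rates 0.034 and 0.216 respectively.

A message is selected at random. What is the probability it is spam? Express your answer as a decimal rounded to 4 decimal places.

P(S|M1) = 0.46·0.135 + 0.54·0.505 = 0.0621 + 0.2727 = 0.3348
P(S|M2) = 0.95·0.466 + 0.05·0.098 = 0.4427 + 0.0049 = 0.4476
P(S|M3) = 0.7·0.034 + 0.3·0.216 = 0.0238 + 0.0648 = 0.0886
Then overall,
P(S) = 0.2·0.3348 + 0.75·0.4476 + 0.05·0.0886
      = 0.06696 + 0.3357 + 0.00443 = 0.40709

P(S) ≈ 0.4071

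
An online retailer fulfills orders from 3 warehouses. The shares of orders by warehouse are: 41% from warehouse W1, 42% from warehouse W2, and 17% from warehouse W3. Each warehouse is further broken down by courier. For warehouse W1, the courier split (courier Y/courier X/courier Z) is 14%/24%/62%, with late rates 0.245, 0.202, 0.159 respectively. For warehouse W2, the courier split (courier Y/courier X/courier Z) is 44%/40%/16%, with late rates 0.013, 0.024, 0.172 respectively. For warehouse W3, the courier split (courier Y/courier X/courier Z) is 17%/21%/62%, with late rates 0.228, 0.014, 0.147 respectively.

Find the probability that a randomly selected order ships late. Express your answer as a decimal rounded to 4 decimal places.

P(L) ≈ 0.1149

P(L|W1) = 0.14·0.245 + 0.24·0.202 + 0.62·0.159 = 0.0343 + 0.04848 + 0.09858 = 0.18136
P(L|W2) = 0.44·0.013 + 0.4·0.024 + 0.16·0.172 = 0.00572 + 0.0096 + 0.02752 = 0.04284
P(L|W3) = 0.17·0.228 + 0.21·0.014 + 0.62·0.147 = 0.03876 + 0.00294 + 0.09114 = 0.13284
Then overall,
P(L) = 0.41·0.18136 + 0.42·0.04284 + 0.17·0.13284
      = 0.0743576 + 0.0179928 + 0.0225828 = 0.1149332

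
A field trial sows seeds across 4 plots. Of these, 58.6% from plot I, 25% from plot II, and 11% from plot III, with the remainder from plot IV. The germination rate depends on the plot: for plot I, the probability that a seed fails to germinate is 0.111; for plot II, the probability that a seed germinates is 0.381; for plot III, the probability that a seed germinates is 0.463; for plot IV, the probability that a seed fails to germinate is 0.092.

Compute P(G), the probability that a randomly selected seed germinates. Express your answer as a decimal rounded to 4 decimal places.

P(IV) = 1 − (0.586 + 0.25 + 0.11) = 0.054.
P(G|I) = 1 − 0.111 = 0.889.
P(G|IV) = 1 − 0.092 = 0.908.
By the law of total probability,
P(G) = P(G|I)·P(I) + P(G|II)·P(II) + P(G|III)·P(III) + P(G|IV)·P(IV)
      = 0.889·0.586 + 0.381·0.25 + 0.463·0.11 + 0.908·0.054
      = 0.520954 + 0.09525 + 0.05093 + 0.049032 = 0.716166

0.7162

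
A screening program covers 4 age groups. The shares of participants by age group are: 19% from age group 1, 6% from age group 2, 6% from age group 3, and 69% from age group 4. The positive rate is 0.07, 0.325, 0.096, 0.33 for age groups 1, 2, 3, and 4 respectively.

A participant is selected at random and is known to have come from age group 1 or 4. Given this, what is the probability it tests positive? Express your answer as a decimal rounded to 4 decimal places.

P(T|S) ≈ 0.2739

Let S = {1, 4}.
P(S) = 0.19 + 0.69 = 0.88.
P(T ∩ S) = 0.07·0.19 + 0.33·0.69 = 0.0133 + 0.2277 = 0.241.
P(T | S) = 0.241 / 0.88 = 0.273864…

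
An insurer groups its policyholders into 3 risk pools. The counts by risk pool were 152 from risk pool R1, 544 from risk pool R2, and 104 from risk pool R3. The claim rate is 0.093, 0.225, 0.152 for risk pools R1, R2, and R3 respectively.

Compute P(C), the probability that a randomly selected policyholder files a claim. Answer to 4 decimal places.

P(C) ≈ 0.1904

Total: 152 + 544 + 104 = 800.
P(R1) = 152/800 = 0.19. P(R2) = 544/800 = 0.68. P(R3) = 104/800 = 0.13.
P(C) = P(C|R1)·P(R1) + P(C|R2)·P(R2) + P(C|R3)·P(R3)
      = 0.093·0.19 + 0.225·0.68 + 0.152·0.13
      = 0.01767 + 0.153 + 0.01976 = 0.19043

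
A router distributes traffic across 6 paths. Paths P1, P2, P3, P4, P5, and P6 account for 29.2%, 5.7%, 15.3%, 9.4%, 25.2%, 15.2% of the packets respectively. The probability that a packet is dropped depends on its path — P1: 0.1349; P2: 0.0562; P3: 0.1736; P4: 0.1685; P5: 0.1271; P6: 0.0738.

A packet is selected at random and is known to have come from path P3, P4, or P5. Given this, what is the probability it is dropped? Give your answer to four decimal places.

Let S = {P3, P4, P5}.
P(S) = 0.153 + 0.094 + 0.252 = 0.499.
P(L ∩ S) = 0.1736·0.153 + 0.1685·0.094 + 0.1271·0.252 = 0.0265608 + 0.015839 + 0.0320292 = 0.074429.
P(L | S) = 0.074429 / 0.499 = 0.149156…

P(L|S) ≈ 0.1492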